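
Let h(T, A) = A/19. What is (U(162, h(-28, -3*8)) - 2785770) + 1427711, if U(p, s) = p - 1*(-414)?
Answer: -1357483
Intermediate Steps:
h(T, A) = A/19 (h(T, A) = A*(1/19) = A/19)
U(p, s) = 414 + p (U(p, s) = p + 414 = 414 + p)
(U(162, h(-28, -3*8)) - 2785770) + 1427711 = ((414 + 162) - 2785770) + 1427711 = (576 - 2785770) + 1427711 = -2785194 + 1427711 = -1357483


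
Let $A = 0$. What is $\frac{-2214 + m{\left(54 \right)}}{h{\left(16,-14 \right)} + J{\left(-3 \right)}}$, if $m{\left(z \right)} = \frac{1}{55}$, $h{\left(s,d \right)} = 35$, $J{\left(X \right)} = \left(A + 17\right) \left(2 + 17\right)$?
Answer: $- \frac{121769}{19690} \approx -6.1843$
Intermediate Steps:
$J{\left(X \right)} = 323$ ($J{\left(X \right)} = \left(0 + 17\right) \left(2 + 17\right) = 17 \cdot 19 = 323$)
$m{\left(z \right)} = \frac{1}{55}$
$\frac{-2214 + m{\left(54 \right)}}{h{\left(16,-14 \right)} + J{\left(-3 \right)}} = \frac{-2214 + \frac{1}{55}}{35 + 323} = - \frac{121769}{55 \cdot 358} = \left(- \frac{121769}{55}\right) \frac{1}{358} = - \frac{121769}{19690}$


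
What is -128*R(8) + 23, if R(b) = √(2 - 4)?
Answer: 23 - 128*I*√2 ≈ 23.0 - 181.02*I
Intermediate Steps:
R(b) = I*√2 (R(b) = √(-2) = I*√2)
-128*R(8) + 23 = -128*I*√2 + 23 = 23 - 128*I*√2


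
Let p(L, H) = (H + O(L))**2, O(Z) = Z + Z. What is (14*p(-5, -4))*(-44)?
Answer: -120736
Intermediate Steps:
O(Z) = 2*Z
p(L, H) = (H + 2*L)**2
(14*p(-5, -4))*(-44) = (14*(-4 + 2*(-5))**2)*(-44) = (14*(-4 - 10)**2)*(-44) = (14*(-14)**2)*(-44) = (14*196)*(-44) = 2744*(-44) = -120736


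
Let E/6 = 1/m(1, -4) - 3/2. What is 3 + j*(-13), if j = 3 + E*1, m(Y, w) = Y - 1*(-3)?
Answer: 123/2 ≈ 61.500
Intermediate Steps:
m(Y, w) = 3 + Y (m(Y, w) = Y + 3 = 3 + Y)
E = -15/2 (E = 6*(1/(3 + 1) - 3/2) = 6*(1/4 - 3*1/2) = 6*(1*(1/4) - 3/2) = 6*(1/4 - 3/2) = 6*(-5/4) = -15/2 ≈ -7.5000)
j = -9/2 (j = 3 - 15/2*1 = 3 - 15/2 = -9/2 ≈ -4.5000)
3 + j*(-13) = 3 - 9/2*(-13) = 3 + 117/2 = 123/2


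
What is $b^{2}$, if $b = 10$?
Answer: $100$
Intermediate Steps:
$b^{2} = 10^{2} = 100$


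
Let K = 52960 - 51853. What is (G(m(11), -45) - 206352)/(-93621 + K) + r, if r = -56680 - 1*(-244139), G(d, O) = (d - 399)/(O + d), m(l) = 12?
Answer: 63590223643/339218 ≈ 1.8746e+5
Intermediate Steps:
K = 1107
G(d, O) = (-399 + d)/(O + d)
r = 187459 (r = -56680 + 244139 = 187459)
(G(m(11), -45) - 206352)/(-93621 + K) + r = ((-399 + 12)/(-45 + 12) - 206352)/(-93621 + 1107) + 187459 = (-387/(-33) - 206352)/(-92514) + 187459 = (-1/33*(-387) - 206352)*(-1/92514) + 187459 = (129/11 - 206352)*(-1/92514) + 187459 = -2269743/11*(-1/92514) + 187459 = 756581/339218 + 187459 = 63590223643/339218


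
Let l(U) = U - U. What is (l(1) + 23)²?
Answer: 529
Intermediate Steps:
l(U) = 0
(l(1) + 23)² = (0 + 23)² = 23² = 529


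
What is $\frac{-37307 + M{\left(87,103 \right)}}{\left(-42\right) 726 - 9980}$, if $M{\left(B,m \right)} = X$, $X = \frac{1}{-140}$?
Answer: $\frac{5222981}{5666080} \approx 0.9218$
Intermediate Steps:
$X = - \frac{1}{140} \approx -0.0071429$
$M{\left(B,m \right)} = - \frac{1}{140}$
$\frac{-37307 + M{\left(87,103 \right)}}{\left(-42\right) 726 - 9980} = \frac{-37307 - \frac{1}{140}}{\left(-42\right) 726 - 9980} = - \frac{5222981}{140 \left(-30492 - 9980\right)} = - \frac{5222981}{140 \left(-40472\right)} = \left(- \frac{5222981}{140}\right) \left(- \frac{1}{40472}\right) = \frac{5222981}{5666080}$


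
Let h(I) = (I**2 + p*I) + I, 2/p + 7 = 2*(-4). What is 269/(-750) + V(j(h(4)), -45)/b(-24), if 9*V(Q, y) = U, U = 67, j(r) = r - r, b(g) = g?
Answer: -18059/27000 ≈ -0.66885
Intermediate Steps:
p = -2/15 (p = 2/(-7 + 2*(-4)) = 2/(-7 - 8) = 2/(-15) = 2*(-1/15) = -2/15 ≈ -0.13333)
h(I) = I**2 + 13*I/15 (h(I) = (I**2 - 2*I/15) + I = I**2 + 13*I/15)
j(r) = 0
V(Q, y) = 67/9 (V(Q, y) = (1/9)*67 = 67/9)
269/(-750) + V(j(h(4)), -45)/b(-24) = 269/(-750) + (67/9)/(-24) = 269*(-1/750) + (67/9)*(-1/24) = -269/750 - 67/216 = -18059/27000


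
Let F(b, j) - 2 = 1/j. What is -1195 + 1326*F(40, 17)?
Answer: 1535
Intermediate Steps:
F(b, j) = 2 + 1/j
-1195 + 1326*F(40, 17) = -1195 + 1326*(2 + 1/17) = -1195 + 1326*(35/17) = -1195 + 2730 = 1535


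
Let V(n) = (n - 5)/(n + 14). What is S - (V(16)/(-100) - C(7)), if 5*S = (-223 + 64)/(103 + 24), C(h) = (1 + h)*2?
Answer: 6001997/381000 ≈ 15.753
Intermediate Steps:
V(n) = (-5 + n)/(14 + n)
C(h) = 2 + 2*h
S = -159/635 (S = ((-223 + 64)/(103 + 24))/5 = (-159/127)/5 = (-159*1/127)/5 = (1/5)*(-159/127) = -159/635 ≈ -0.25039)
S - (V(16)/(-100) - C(7)) = -159/635 - (((-5 + 16)/(14 + 16))/(-100) - (2 + 2*7)) = -159/635 - ((11/30)*(-1/100) - (2 + 14)) = -159/635 - (((1/30)*11)*(-1/100) - 1*16) = -159/635 - ((11/30)*(-1/100) - 16) = -159/635 - (-11/3000 - 16) = -159/635 - 1*(-48011/3000) = -159/635 + 48011/3000 = 6001997/381000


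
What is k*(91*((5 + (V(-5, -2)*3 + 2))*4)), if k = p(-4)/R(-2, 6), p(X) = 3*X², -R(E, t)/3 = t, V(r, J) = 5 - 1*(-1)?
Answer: -72800/3 ≈ -24267.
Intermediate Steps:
V(r, J) = 6 (V(r, J) = 5 + 1 = 6)
R(E, t) = -3*t
k = -8/3 (k = (3*(-4)²)/((-3*6)) = (3*16)/(-18) = 48*(-1/18) = -8/3 ≈ -2.6667)
k*(91*((5 + (V(-5, -2)*3 + 2))*4)) = -728*(5 + (6*3 + 2))*4/3 = -728*(5 + (18 + 2))*4/3 = -728*(5 + 20)*4/3 = -728*25*4/3 = -728*100/3 = -8/3*9100 = -72800/3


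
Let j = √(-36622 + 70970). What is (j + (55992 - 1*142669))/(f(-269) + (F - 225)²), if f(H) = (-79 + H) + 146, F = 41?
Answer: -86677/33654 + √8587/16827 ≈ -2.5700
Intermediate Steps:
f(H) = 67 + H
j = 2*√8587 (j = √34348 = 2*√8587 ≈ 185.33)
(j + (55992 - 1*142669))/(f(-269) + (F - 225)²) = (2*√8587 + (55992 - 1*142669))/((67 - 269) + (41 - 225)²) = (2*√8587 + (55992 - 142669))/(-202 + (-184)²) = (2*√8587 - 86677)/(-202 + 33856) = (-86677 + 2*√8587)/33654 = (-86677 + 2*√8587)*(1/33654) = -86677/33654 + √8587/16827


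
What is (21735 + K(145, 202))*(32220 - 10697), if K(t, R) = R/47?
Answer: 21991060681/47 ≈ 4.6789e+8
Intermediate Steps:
K(t, R) = R/47 (K(t, R) = R*(1/47) = R/47)
(21735 + K(145, 202))*(32220 - 10697) = (21735 + (1/47)*202)*(32220 - 10697) = (21735 + 202/47)*21523 = (1021747/47)*21523 = 21991060681/47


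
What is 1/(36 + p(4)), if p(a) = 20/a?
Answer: 1/41 ≈ 0.024390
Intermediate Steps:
1/(36 + p(4)) = 1/(36 + 20/4) = 1/(36 + 20*(¼)) = 1/(36 + 5) = 1/41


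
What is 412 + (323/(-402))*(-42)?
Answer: 29865/67 ≈ 445.75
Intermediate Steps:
412 + (323/(-402))*(-42) = 412 + (323*(-1/402))*(-42) = 412 - 323/402*(-42) = 412 + 2261/67 = 29865/67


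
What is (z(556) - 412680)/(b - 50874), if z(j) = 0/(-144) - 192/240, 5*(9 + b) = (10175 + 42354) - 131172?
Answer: 1031702/166529 ≈ 6.1953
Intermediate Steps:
b = -78688/5 (b = -9 + ((10175 + 42354) - 131172)/5 = -9 + (52529 - 131172)/5 = -9 + (⅕)*(-78643) = -9 - 78643/5 = -78688/5 ≈ -15738.)
z(j) = -⅘ (z(j) = 0*(-1/144) - 192*1/240 = 0 - ⅘ = -⅘)
(z(556) - 412680)/(b - 50874) = (-⅘ - 412680)/(-78688/5 - 50874) = -2063404/(5*(-333058/5)) = -2063404/5*(-5/333058) = 1031702/166529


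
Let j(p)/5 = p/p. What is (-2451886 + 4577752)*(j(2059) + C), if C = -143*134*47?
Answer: -1914574052394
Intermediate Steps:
j(p) = 5 (j(p) = 5*(p/p) = 5*1 = 5)
C = -900614 (C = -19162*47 = -900614)
(-2451886 + 4577752)*(j(2059) + C) = (-2451886 + 4577752)*(5 - 900614) = 2125866*(-900609) = -1914574052394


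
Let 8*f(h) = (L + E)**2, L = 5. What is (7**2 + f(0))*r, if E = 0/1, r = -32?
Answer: -1668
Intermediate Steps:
E = 0 (E = 0*1 = 0)
f(h) = 25/8 (f(h) = (5 + 0)**2/8 = (1/8)*5**2 = (1/8)*25 = 25/8)
(7**2 + f(0))*r = (7**2 + 25/8)*(-32) = (49 + 25/8)*(-32) = (417/8)*(-32) = -1668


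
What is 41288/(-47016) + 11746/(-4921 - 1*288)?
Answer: -95914891/30613293 ≈ -3.1331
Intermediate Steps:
41288/(-47016) + 11746/(-4921 - 1*288) = 41288*(-1/47016) + 11746/(-4921 - 288) = -5161/5877 + 11746/(-5209) = -5161/5877 + 11746*(-1/5209) = -5161/5877 - 11746/5209 = -95914891/30613293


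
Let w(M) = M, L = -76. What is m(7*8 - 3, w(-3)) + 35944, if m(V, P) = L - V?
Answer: 35815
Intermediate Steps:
m(V, P) = -76 - V
m(7*8 - 3, w(-3)) + 35944 = (-76 - (7*8 - 3)) + 35944 = (-76 - (56 - 3)) + 35944 = (-76 - 1*53) + 35944 = (-76 - 53) + 35944 = -129 + 35944 = 35815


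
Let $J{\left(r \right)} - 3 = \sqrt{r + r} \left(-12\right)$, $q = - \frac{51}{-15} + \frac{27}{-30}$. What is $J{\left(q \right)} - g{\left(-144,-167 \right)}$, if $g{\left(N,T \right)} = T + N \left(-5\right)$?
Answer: $-550 - 12 \sqrt{5} \approx -576.83$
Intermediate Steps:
$q = \frac{5}{2}$ ($q = \left(-51\right) \left(- \frac{1}{15}\right) + 27 \left(- \frac{1}{30}\right) = \frac{17}{5} - \frac{9}{10} = \frac{5}{2} \approx 2.5$)
$g{\left(N,T \right)} = T - 5 N$
$J{\left(r \right)} = 3 - 12 \sqrt{2} \sqrt{r}$ ($J{\left(r \right)} = 3 + \sqrt{r + r} \left(-12\right) = 3 + \sqrt{2 r} \left(-12\right) = 3 + \sqrt{2} \sqrt{r} \left(-12\right) = 3 - 12 \sqrt{2} \sqrt{r}$)
$J{\left(q \right)} - g{\left(-144,-167 \right)} = \left(3 - 12 \sqrt{2} \sqrt{\frac{5}{2}}\right) - \left(-167 - -720\right) = \left(3 - 12 \sqrt{2} \frac{\sqrt{10}}{2}\right) - \left(-167 + 720\right) = \left(3 - 12 \sqrt{5}\right) - 553 = -550 - 12 \sqrt{5}$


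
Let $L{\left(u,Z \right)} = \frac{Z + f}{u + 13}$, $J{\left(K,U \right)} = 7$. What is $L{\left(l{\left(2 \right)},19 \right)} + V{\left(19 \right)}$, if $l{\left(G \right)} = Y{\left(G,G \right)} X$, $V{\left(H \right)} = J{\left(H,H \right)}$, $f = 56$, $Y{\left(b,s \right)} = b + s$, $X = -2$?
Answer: $22$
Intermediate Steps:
$V{\left(H \right)} = 7$
$l{\left(G \right)} = - 4 G$ ($l{\left(G \right)} = \left(G + G\right) \left(-2\right) = 2 G \left(-2\right) = - 4 G$)
$L{\left(u,Z \right)} = \frac{56 + Z}{13 + u}$ ($L{\left(u,Z \right)} = \frac{Z + 56}{u + 13} = \frac{56 + Z}{13 + u}$)
$L{\left(l{\left(2 \right)},19 \right)} + V{\left(19 \right)} = \frac{56 + 19}{13 - 8} + 7 = \frac{1}{13 - 8} \cdot 75 + 7 = \frac{1}{5} \cdot 75 + 7 = 15 + 7 = 22$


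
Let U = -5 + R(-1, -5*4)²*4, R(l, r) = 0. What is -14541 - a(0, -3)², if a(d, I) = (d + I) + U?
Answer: -14605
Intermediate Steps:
U = -5 (U = -5 + 0²*4 = -5 + 0*4 = -5 + 0 = -5)
a(d, I) = -5 + I + d (a(d, I) = (d + I) - 5 = (I + d) - 5 = -5 + I + d)
-14541 - a(0, -3)² = -14541 - (-5 - 3 + 0)² = -14541 - 1*(-8)² = -14541 - 1*64 = -14541 - 64 = -14605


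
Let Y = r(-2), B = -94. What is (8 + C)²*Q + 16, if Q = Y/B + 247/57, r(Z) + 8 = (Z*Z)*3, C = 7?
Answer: 46127/47 ≈ 981.43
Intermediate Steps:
r(Z) = -8 + 3*Z² (r(Z) = -8 + (Z*Z)*3 = -8 + Z²*3 = -8 + 3*Z²)
Y = 4 (Y = -8 + 3*(-2)² = -8 + 3*4 = -8 + 12 = 4)
Q = 605/141 (Q = 4/(-94) + 247/57 = 4*(-1/94) + 247*(1/57) = -2/47 + 13/3 = 605/141 ≈ 4.2908)
(8 + C)²*Q + 16 = (8 + 7)²*(605/141) + 16 = 15²*(605/141) + 16 = 225*(605/141) + 16 = 45375/47 + 16 = 46127/47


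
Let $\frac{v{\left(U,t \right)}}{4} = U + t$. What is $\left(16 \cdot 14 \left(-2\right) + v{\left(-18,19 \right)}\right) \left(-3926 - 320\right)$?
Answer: $1885224$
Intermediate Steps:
$v{\left(U,t \right)} = 4 U + 4 t$ ($v{\left(U,t \right)} = 4 \left(U + t\right) = 4 U + 4 t$)
$\left(16 \cdot 14 \left(-2\right) + v{\left(-18,19 \right)}\right) \left(-3926 - 320\right) = \left(16 \cdot 14 \left(-2\right) + \left(4 \left(-18\right) + 4 \cdot 19\right)\right) \left(-3926 - 320\right) = \left(224 \left(-2\right) + \left(-72 + 76\right)\right) \left(-4246\right) = \left(-448 + 4\right) \left(-4246\right) = \left(-444\right) \left(-4246\right) = 1885224$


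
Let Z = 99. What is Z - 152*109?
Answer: -16469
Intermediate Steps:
Z - 152*109 = 99 - 152*109 = 99 - 16568 = -16469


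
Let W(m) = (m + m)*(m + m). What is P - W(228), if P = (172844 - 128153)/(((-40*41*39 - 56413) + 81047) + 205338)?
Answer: -34519826541/166012 ≈ -2.0794e+5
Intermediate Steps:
W(m) = 4*m**2 (W(m) = (2*m)*(2*m) = 4*m**2)
P = 44691/166012 (P = 44691/(((-1640*39 - 56413) + 81047) + 205338) = 44691/(((-63960 - 56413) + 81047) + 205338) = 44691/((-120373 + 81047) + 205338) = 44691/(-39326 + 205338) = 44691/166012 ≈ 0.26920)
P - W(228) = 44691/166012 - 4*228**2 = 44691/166012 - 4*51984 = 44691/166012 - 1*207936 = 44691/166012 - 207936 = -34519826541/166012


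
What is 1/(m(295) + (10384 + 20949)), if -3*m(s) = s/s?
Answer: 3/93998 ≈ 3.1916e-5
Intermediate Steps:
m(s) = -⅓ (m(s) = -s/(3*s) = -⅓*1 = -⅓)
1/(m(295) + (10384 + 20949)) = 1/(-⅓ + (10384 + 20949)) = 1/(-⅓ + 31333) = 1/(93998/3) = 3/93998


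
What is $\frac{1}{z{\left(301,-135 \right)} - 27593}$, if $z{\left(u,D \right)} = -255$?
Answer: $- \frac{1}{27848} \approx -3.5909 \cdot 10^{-5}$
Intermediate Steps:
$\frac{1}{z{\left(301,-135 \right)} - 27593} = \frac{1}{-255 - 27593} = \frac{1}{-27848} = - \frac{1}{27848}$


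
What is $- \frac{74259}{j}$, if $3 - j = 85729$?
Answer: $\frac{74259}{85726} \approx 0.86624$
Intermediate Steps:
$j = -85726$ ($j = 3 - 85729 = -85726$)
$- \frac{74259}{j} = - \frac{74259}{-85726} = - \frac{74259 \left(-1\right)}{85726} = \left(-1\right) \left(- \frac{74259}{85726}\right) = \frac{74259}{85726}$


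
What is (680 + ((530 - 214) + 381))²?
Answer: 1896129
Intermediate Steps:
(680 + ((530 - 214) + 381))² = (680 + (316 + 381))² = (680 + 697)² = 1377² = 1896129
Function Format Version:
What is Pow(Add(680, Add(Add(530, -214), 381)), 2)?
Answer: 1896129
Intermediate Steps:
Pow(Add(680, Add(Add(530, -214), 381)), 2) = Pow(Add(680, Add(316, 381)), 2) = Pow(Add(680, 697), 2) = Pow(1377, 2) = 1896129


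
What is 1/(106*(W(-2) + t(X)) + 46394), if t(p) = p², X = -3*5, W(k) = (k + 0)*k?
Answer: 1/70668 ≈ 1.4151e-5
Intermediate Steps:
W(k) = k² (W(k) = k*k = k²)
X = -15
1/(106*(W(-2) + t(X)) + 46394) = 1/(106*((-2)² + (-15)²) + 46394) = 1/(106*(4 + 225) + 46394) = 1/(106*229 + 46394) = 1/(24274 + 46394) = 1/70668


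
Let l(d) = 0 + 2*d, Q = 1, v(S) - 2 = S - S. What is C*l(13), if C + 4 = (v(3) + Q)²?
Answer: 130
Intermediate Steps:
v(S) = 2 (v(S) = 2 + (S - S) = 2 + 0 = 2)
C = 5 (C = -4 + (2 + 1)² = -4 + 3² = -4 + 9 = 5)
l(d) = 2*d
C*l(13) = 5*(2*13) = 5*26 = 130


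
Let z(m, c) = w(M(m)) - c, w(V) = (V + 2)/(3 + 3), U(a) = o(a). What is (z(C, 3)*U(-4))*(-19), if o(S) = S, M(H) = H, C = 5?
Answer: -418/3 ≈ -139.33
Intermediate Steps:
U(a) = a
w(V) = 1/3 + V/6 (w(V) = (2 + V)/6 = (2 + V)*(1/6) = 1/3 + V/6)
z(m, c) = 1/3 - c + m/6 (z(m, c) = (1/3 + m/6) - c = 1/3 - c + m/6)
(z(C, 3)*U(-4))*(-19) = ((1/3 - 1*3 + (1/6)*5)*(-4))*(-19) = ((1/3 - 3 + 5/6)*(-4))*(-19) = -11/6*(-4)*(-19) = (22/3)*(-19) = -418/3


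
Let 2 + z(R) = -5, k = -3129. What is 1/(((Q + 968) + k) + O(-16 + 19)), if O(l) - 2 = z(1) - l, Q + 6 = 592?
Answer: -1/1583 ≈ -0.00063171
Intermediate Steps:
z(R) = -7 (z(R) = -2 - 5 = -7)
Q = 586 (Q = -6 + 592 = 586)
O(l) = -5 - l (O(l) = 2 + (-7 - l) = -5 - l)
1/(((Q + 968) + k) + O(-16 + 19)) = 1/(((586 + 968) - 3129) + (-5 - (-16 + 19))) = 1/((1554 - 3129) + (-5 - 1*3)) = 1/(-1575 + (-5 - 3)) = 1/(-1575 - 8) = 1/(-1583) = -1/1583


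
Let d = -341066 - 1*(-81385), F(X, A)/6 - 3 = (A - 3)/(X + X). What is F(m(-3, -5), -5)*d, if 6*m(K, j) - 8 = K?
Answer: 14022774/5 ≈ 2.8046e+6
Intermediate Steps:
m(K, j) = 4/3 + K/6
F(X, A) = 18 + 3*(-3 + A)/X (F(X, A) = 18 + 6*((A - 3)/(X + X)) = 18 + 6*((-3 + A)/((2*X))) = 18 + 6*((-3 + A)*(1/(2*X))) = 18 + 6*((-3 + A)/(2*X)) = 18 + 3*(-3 + A)/X)
d = -259681 (d = -341066 + 81385 = -259681)
F(m(-3, -5), -5)*d = (3*(-3 - 5 + 6*(4/3 + (1/6)*(-3)))/(4/3 + (1/6)*(-3)))*(-259681) = (3*(-3 - 5 + 6*(4/3 - 1/2))/(4/3 - 1/2))*(-259681) = (3*(-3 - 5 + 6*(5/6))/(5/6))*(-259681) = (3*(6/5)*(-3 - 5 + 5))*(-259681) = (3*(6/5)*(-3))*(-259681) = -54/5*(-259681) = 14022774/5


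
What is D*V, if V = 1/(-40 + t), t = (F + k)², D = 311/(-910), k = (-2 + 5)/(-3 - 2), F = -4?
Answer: 1555/85722 ≈ 0.018140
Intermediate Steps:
k = -⅗ (k = 3/(-5) = 3*(-⅕) = -⅗ ≈ -0.60000)
D = -311/910 (D = 311*(-1/910) = -311/910 ≈ -0.34176)
t = 529/25 (t = (-4 - ⅗)² = (-23/5)² = 529/25 ≈ 21.160)
V = -25/471 (V = 1/(-40 + 529/25) = 1/(-471/25) = -25/471 ≈ -0.053079)
D*V = -311/910*(-25/471) = 1555/85722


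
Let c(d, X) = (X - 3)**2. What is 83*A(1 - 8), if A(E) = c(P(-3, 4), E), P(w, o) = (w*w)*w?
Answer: 8300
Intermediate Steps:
P(w, o) = w**3 (P(w, o) = w**2*w = w**3)
c(d, X) = (-3 + X)**2
A(E) = (-3 + E)**2
83*A(1 - 8) = 83*(-3 + (1 - 8))**2 = 83*(-3 - 7)**2 = 83*(-10)**2 = 83*100 = 8300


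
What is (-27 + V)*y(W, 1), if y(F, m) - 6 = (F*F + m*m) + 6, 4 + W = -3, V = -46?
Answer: -4526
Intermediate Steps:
W = -7 (W = -4 - 3 = -7)
y(F, m) = 12 + F² + m² (y(F, m) = 6 + ((F*F + m*m) + 6) = 6 + ((F² + m²) + 6) = 6 + (6 + F² + m²) = 12 + F² + m²)
(-27 + V)*y(W, 1) = (-27 - 46)*(12 + (-7)² + 1²) = -73*(12 + 49 + 1) = -73*62 = -4526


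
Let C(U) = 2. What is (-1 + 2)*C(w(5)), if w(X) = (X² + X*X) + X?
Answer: 2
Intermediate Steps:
w(X) = X + 2*X² (w(X) = (X² + X²) + X = 2*X² + X = X + 2*X²)
(-1 + 2)*C(w(5)) = (-1 + 2)*2 = 1*2 = 2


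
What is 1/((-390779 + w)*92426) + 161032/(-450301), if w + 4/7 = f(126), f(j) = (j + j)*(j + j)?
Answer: -34097141732466235/95347365851829954 ≈ -0.35761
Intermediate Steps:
f(j) = 4*j**2 (f(j) = (2*j)*(2*j) = 4*j**2)
w = 444524/7 (w = -4/7 + 4*126**2 = -4/7 + 4*15876 = -4/7 + 63504 = 444524/7 ≈ 63503.)
1/((-390779 + w)*92426) + 161032/(-450301) = 1/((-390779 + 444524/7)*92426) + 161032/(-450301) = (1/92426)/(-2290929/7) + 161032*(-1/450301) = -7/2290929*1/92426 - 161032/450301 = -7/211741403754 - 161032/450301 = -34097141732466235/95347365851829954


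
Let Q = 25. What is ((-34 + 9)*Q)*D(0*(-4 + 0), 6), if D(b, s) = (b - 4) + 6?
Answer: -1250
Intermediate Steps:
D(b, s) = 2 + b (D(b, s) = (-4 + b) + 6 = 2 + b)
((-34 + 9)*Q)*D(0*(-4 + 0), 6) = ((-34 + 9)*25)*(2 + 0*(-4 + 0)) = (-25*25)*(2 + 0*(-4)) = -625*(2 + 0) = -625*2 = -1250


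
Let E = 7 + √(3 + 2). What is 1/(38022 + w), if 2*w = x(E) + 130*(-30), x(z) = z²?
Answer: 5157/186162508 - √5/186162508 ≈ 2.7690e-5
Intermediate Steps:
E = 7 + √5 ≈ 9.2361
w = -1950 + (7 + √5)²/2 (w = ((7 + √5)² + 130*(-30))/2 = ((7 + √5)² - 3900)/2 = (-3900 + (7 + √5)²)/2 = -1950 + (7 + √5)²/2 ≈ -1907.3)
1/(38022 + w) = 1/(38022 + (-1923 + 7*√5)) = 1/(36099 + 7*√5)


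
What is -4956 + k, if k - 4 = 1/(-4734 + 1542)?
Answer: -15806785/3192 ≈ -4952.0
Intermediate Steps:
k = 12767/3192 (k = 4 + 1/(-4734 + 1542) = 4 + 1/(-3192) = 4 - 1/3192 = 12767/3192 ≈ 3.9997)
-4956 + k = -4956 + 12767/3192 = -15806785/3192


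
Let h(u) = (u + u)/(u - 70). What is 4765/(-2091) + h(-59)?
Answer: -40883/29971 ≈ -1.3641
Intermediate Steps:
h(u) = 2*u/(-70 + u) (h(u) = (2*u)/(-70 + u) = 2*u/(-70 + u))
4765/(-2091) + h(-59) = 4765/(-2091) + 2*(-59)/(-70 - 59) = 4765*(-1/2091) + 2*(-59)/(-129) = -4765/2091 + 2*(-59)*(-1/129) = -4765/2091 + 118/129 = -40883/29971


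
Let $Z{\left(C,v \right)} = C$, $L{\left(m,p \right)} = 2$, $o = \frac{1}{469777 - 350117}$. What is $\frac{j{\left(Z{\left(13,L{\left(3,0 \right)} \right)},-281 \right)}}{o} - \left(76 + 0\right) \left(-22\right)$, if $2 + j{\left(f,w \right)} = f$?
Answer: $1317932$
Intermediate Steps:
$o = \frac{1}{119660} \approx 8.357 \cdot 10^{-6}$
$j{\left(f,w \right)} = -2 + f$
$\frac{j{\left(Z{\left(13,L{\left(3,0 \right)} \right)},-281 \right)}}{o} - \left(76 + 0\right) \left(-22\right) = \left(-2 + 13\right) \frac{1}{\frac{1}{119660}} - \left(76 + 0\right) \left(-22\right) = 11 \cdot 119660 - 76 \left(-22\right) = 1316260 - -1672 = 1316260 + 1672 = 1317932$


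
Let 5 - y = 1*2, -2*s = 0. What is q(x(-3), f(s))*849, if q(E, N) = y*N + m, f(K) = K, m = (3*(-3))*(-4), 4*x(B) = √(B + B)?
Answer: 30564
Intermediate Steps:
s = 0 (s = -½*0 = 0)
x(B) = √2*√B/4 (x(B) = √(B + B)/4 = √(2*B)/4 = (√2*√B)/4 = √2*√B/4)
m = 36 (m = -9*(-4) = 36)
y = 3 (y = 5 - 2 = 3)
q(E, N) = 36 + 3*N (q(E, N) = 3*N + 36 = 36 + 3*N)
q(x(-3), f(s))*849 = (36 + 3*0)*849 = (36 + 0)*849 = 36*849 = 30564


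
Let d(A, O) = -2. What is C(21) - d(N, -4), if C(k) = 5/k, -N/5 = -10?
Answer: 47/21 ≈ 2.2381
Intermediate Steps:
N = 50 (N = -5*(-10) = 50)
C(21) - d(N, -4) = 5/21 - 1*(-2) = 5*(1/21) + 2 = 5/21 + 2 = 47/21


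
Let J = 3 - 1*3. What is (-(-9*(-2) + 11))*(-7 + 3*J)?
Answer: 203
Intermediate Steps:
J = 0 (J = 3 - 3 = 0)
(-(-9*(-2) + 11))*(-7 + 3*J) = (-(-9*(-2) + 11))*(-7 + 3*0) = (-(18 + 11))*(-7 + 0) = -1*29*(-7) = -29*(-7) = 203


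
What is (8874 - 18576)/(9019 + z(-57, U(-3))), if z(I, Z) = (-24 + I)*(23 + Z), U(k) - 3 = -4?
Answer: -9702/7237 ≈ -1.3406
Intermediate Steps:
U(k) = -1 (U(k) = 3 - 4 = -1)
(8874 - 18576)/(9019 + z(-57, U(-3))) = (8874 - 18576)/(9019 + (-552 - 24*(-1) + 23*(-57) - 57*(-1))) = -9702/(9019 + (-552 + 24 - 1311 + 57)) = -9702/(9019 - 1782) = -9702/7237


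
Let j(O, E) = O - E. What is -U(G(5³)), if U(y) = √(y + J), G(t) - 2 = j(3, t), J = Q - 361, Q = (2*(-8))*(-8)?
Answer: -I*√353 ≈ -18.788*I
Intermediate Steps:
Q = 128 (Q = -16*(-8) = 128)
J = -233 (J = 128 - 361 = -233)
G(t) = 5 - t (G(t) = 2 + (3 - t) = 5 - t)
U(y) = √(-233 + y) (U(y) = √(y - 233) = √(-233 + y))
-U(G(5³)) = -√(-233 + (5 - 1*5³)) = -√(-233 + (5 - 1*125)) = -√(-233 + (5 - 125)) = -√(-233 - 120) = -√(-353) = -I*√353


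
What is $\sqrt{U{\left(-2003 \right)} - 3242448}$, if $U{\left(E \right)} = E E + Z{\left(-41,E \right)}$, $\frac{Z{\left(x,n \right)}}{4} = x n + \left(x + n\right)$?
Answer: $\sqrt{1089877} \approx 1044.0$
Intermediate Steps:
$Z{\left(x,n \right)} = 4 n + 4 x + 4 n x$ ($Z{\left(x,n \right)} = 4 \left(x n + \left(x + n\right)\right) = 4 \left(n x + \left(n + x\right)\right) = 4 \left(n + x + n x\right) = 4 n + 4 x + 4 n x$)
$U{\left(E \right)} = -164 + E^{2} - 160 E$ ($U{\left(E \right)} = E E + \left(4 E + 4 \left(-41\right) + 4 E \left(-41\right)\right) = E^{2} - \left(164 + 160 E\right) = -164 + E^{2} - 160 E$)
$\sqrt{U{\left(-2003 \right)} - 3242448} = \sqrt{\left(-164 + \left(-2003\right)^{2} - -320480\right) - 3242448} = \sqrt{\left(-164 + 4012009 + 320480\right) - 3242448} = \sqrt{4332325 - 3242448} = \sqrt{1089877}$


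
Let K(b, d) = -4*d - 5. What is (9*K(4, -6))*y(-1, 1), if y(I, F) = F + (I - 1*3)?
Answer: -513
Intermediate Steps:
y(I, F) = -3 + F + I (y(I, F) = F + (I - 3) = F + (-3 + I) = -3 + F + I)
K(b, d) = -5 - 4*d
(9*K(4, -6))*y(-1, 1) = (9*(-5 - 4*(-6)))*(-3 + 1 - 1) = (9*(-5 + 24))*(-3) = (9*19)*(-3) = 171*(-3) = -513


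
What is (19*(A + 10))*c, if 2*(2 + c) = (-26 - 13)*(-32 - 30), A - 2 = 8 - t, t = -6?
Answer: 596258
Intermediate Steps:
A = 16 (A = 2 + (8 - 1*(-6)) = 2 + (8 + 6) = 2 + 14 = 16)
c = 1207 (c = -2 + ((-26 - 13)*(-32 - 30))/2 = -2 + (-39*(-62))/2 = -2 + (½)*2418 = -2 + 1209 = 1207)
(19*(A + 10))*c = (19*(16 + 10))*1207 = (19*26)*1207 = 494*1207 = 596258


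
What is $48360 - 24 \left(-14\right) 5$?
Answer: $50040$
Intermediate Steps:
$48360 - 24 \left(-14\right) 5 = 48360 - \left(-336\right) 5 = 48360 - -1680 = 48360 + 1680 = 50040$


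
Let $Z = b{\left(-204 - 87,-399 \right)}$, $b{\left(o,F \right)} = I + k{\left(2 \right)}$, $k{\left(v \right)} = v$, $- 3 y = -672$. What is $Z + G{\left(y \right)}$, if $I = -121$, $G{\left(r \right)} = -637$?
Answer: $-756$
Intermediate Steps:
$y = 224$ ($y = \left(- \frac{1}{3}\right) \left(-672\right) = 224$)
$b{\left(o,F \right)} = -119$ ($b{\left(o,F \right)} = -121 + 2 = -119$)
$Z = -119$
$Z + G{\left(y \right)} = -119 - 637 = -756$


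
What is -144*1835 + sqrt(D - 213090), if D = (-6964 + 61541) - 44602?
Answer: -264240 + I*sqrt(203115) ≈ -2.6424e+5 + 450.68*I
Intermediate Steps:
D = 9975 (D = 54577 - 44602 = 9975)
-144*1835 + sqrt(D - 213090) = -144*1835 + sqrt(9975 - 213090) = -264240 + sqrt(-203115) = -264240 + I*sqrt(203115)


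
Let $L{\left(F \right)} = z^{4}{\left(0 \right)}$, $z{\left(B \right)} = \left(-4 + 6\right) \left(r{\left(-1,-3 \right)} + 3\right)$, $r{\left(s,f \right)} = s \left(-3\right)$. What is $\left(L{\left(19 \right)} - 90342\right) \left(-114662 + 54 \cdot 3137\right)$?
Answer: $-3809954016$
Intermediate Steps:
$r{\left(s,f \right)} = - 3 s$
$z{\left(B \right)} = 12$ ($z{\left(B \right)} = \left(-4 + 6\right) \left(\left(-3\right) \left(-1\right) + 3\right) = 2 \left(3 + 3\right) = 2 \cdot 6 = 12$)
$L{\left(F \right)} = 20736$ ($L{\left(F \right)} = 12^{4} = 20736$)
$\left(L{\left(19 \right)} - 90342\right) \left(-114662 + 54 \cdot 3137\right) = \left(20736 - 90342\right) \left(-114662 + 54 \cdot 3137\right) = - 69606 \left(-114662 + 169398\right) = \left(-69606\right) 54736 = -3809954016$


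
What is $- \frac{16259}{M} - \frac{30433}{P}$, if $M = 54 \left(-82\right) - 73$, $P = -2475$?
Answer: $\frac{177219958}{11139975} \approx 15.908$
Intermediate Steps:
$M = -4501$ ($M = -4428 - 73 = -4501$)
$- \frac{16259}{M} - \frac{30433}{P} = - \frac{16259}{-4501} - \frac{30433}{-2475} = \left(-16259\right) \left(- \frac{1}{4501}\right) - - \frac{30433}{2475} = \frac{16259}{4501} + \frac{30433}{2475} = \frac{177219958}{11139975}$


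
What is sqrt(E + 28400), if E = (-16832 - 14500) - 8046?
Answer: I*sqrt(10978) ≈ 104.78*I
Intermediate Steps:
E = -39378 (E = -31332 - 8046 = -39378)
sqrt(E + 28400) = sqrt(-39378 + 28400) = sqrt(-10978) = I*sqrt(10978)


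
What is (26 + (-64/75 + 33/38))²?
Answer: 5497184449/8122500 ≈ 676.79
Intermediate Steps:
(26 + (-64/75 + 33/38))² = (26 + 43/2850)² = (74143/2850)² = 5497184449/8122500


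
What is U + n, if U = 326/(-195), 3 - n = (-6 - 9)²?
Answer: -43616/195 ≈ -223.67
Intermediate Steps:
n = -222 (n = 3 - (-6 - 9)² = 3 - 1*(-15)² = 3 - 1*225 = 3 - 225 = -222)
U = -326/195 (U = 326*(-1/195) = -326/195 ≈ -1.6718)
U + n = -326/195 - 222 = -43616/195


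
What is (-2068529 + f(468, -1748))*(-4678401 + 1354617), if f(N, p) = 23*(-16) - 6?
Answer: 6876586688952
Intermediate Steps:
f(N, p) = -374 (f(N, p) = -368 - 6 = -374)
(-2068529 + f(468, -1748))*(-4678401 + 1354617) = (-2068529 - 374)*(-4678401 + 1354617) = -2068903*(-3323784) = 6876586688952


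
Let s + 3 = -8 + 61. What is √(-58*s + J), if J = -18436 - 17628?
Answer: 2*I*√9741 ≈ 197.39*I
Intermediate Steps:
s = 50 (s = -3 + (-8 + 61) = -3 + 53 = 50)
J = -36064
√(-58*s + J) = √(-58*50 - 36064) = √(-2900 - 36064) = √(-38964) = 2*I*√9741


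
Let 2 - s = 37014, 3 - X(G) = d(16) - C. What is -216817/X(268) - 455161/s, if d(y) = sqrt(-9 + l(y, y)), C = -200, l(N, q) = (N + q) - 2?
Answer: 199818306657/179452682 - 216817*sqrt(21)/38788 ≈ 1087.9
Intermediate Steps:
l(N, q) = -2 + N + q
d(y) = sqrt(-11 + 2*y) (d(y) = sqrt(-9 + (-2 + y + y)) = sqrt(-9 + (-2 + 2*y)) = sqrt(-11 + 2*y))
X(G) = -197 - sqrt(21) (X(G) = 3 - (sqrt(-11 + 2*16) - 1*(-200)) = 3 - (sqrt(-11 + 32) + 200) = 3 - (sqrt(21) + 200) = 3 - (200 + sqrt(21)) = 3 + (-200 - sqrt(21)) = -197 - sqrt(21))
s = -37012 (s = 2 - 1*37014 = 2 - 37014 = -37012)
-216817/X(268) - 455161/s = -216817/(-197 - sqrt(21)) - 455161/(-37012) = -216817/(-197 - sqrt(21)) - 455161*(-1/37012) = -216817/(-197 - sqrt(21)) + 455161/37012 = 455161/37012 - 216817/(-197 - sqrt(21))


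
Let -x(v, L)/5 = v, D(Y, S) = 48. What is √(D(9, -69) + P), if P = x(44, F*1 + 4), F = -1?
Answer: 2*I*√43 ≈ 13.115*I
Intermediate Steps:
x(v, L) = -5*v
P = -220 (P = -5*44 = -220)
√(D(9, -69) + P) = √(48 - 220) = √(-172) = 2*I*√43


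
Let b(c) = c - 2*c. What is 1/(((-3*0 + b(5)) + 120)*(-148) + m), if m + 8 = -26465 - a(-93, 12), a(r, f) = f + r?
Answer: -1/43412 ≈ -2.3035e-5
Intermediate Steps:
b(c) = -c
m = -26392 (m = -8 + (-26465 - (12 - 93)) = -8 + (-26465 - 1*(-81)) = -8 + (-26465 + 81) = -8 - 26384 = -26392)
1/(((-3*0 + b(5)) + 120)*(-148) + m) = 1/(((-3*0 - 1*5) + 120)*(-148) - 26392) = 1/(((0 - 5) + 120)*(-148) - 26392) = 1/((-5 + 120)*(-148) - 26392) = 1/(115*(-148) - 26392) = 1/(-17020 - 26392) = 1/(-43412) = -1/43412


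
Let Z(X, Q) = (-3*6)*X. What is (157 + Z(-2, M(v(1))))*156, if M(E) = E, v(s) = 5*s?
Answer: 30108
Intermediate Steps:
Z(X, Q) = -18*X
(157 + Z(-2, M(v(1))))*156 = (157 - 18*(-2))*156 = (157 + 36)*156 = 193*156 = 30108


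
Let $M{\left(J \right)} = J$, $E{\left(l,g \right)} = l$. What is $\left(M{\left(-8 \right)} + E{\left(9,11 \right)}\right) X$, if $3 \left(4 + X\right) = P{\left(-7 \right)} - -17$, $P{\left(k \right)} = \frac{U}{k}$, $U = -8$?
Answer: $\frac{43}{21} \approx 2.0476$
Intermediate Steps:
$P{\left(k \right)} = - \frac{8}{k}$
$X = \frac{43}{21}$ ($X = -4 + \frac{- \frac{8}{-7} - -17}{3} = -4 + \frac{\left(-8\right) \left(- \frac{1}{7}\right) + 17}{3} = -4 + \frac{\frac{8}{7} + 17}{3} = -4 + \frac{1}{3} \cdot \frac{127}{7} = -4 + \frac{127}{21} = \frac{43}{21} \approx 2.0476$)
$\left(M{\left(-8 \right)} + E{\left(9,11 \right)}\right) X = \left(-8 + 9\right) \frac{43}{21} = 1 \cdot \frac{43}{21} = \frac{43}{21}$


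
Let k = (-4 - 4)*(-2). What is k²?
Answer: 256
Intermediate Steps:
k = 16 (k = -8*(-2) = 16)
k² = 16² = 256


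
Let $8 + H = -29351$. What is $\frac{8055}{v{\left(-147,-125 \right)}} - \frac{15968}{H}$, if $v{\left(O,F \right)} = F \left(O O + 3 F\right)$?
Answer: $\frac{2809771817}{5195075050} \approx 0.54085$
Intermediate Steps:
$H = -29359$ ($H = -8 - 29351 = -29359$)
$v{\left(O,F \right)} = F \left(O^{2} + 3 F\right)$
$\frac{8055}{v{\left(-147,-125 \right)}} - \frac{15968}{H} = \frac{8055}{\left(-125\right) \left(\left(-147\right)^{2} + 3 \left(-125\right)\right)} - \frac{15968}{-29359} = \frac{8055}{\left(-125\right) \left(21609 - 375\right)} - - \frac{15968}{29359} = \frac{8055}{\left(-125\right) 21234} + \frac{15968}{29359} = \frac{8055}{-2654250} + \frac{15968}{29359} = 8055 \left(- \frac{1}{2654250}\right) + \frac{15968}{29359} = - \frac{537}{176950} + \frac{15968}{29359} = \frac{2809771817}{5195075050}$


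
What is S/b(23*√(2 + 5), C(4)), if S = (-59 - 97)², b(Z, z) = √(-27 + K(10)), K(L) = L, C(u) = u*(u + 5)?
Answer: -24336*I*√17/17 ≈ -5902.3*I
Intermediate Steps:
C(u) = u*(5 + u)
b(Z, z) = I*√17 (b(Z, z) = √(-27 + 10) = √(-17) = I*√17)
S = 24336 (S = (-156)² = 24336)
S/b(23*√(2 + 5), C(4)) = 24336/((I*√17)) = 24336*(-I*√17/17) = -24336*I*√17/17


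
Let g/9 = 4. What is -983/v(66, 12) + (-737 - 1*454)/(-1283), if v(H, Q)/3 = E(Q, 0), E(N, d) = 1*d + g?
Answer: -1132561/138564 ≈ -8.1736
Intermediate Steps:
g = 36 (g = 9*4 = 36)
E(N, d) = 36 + d (E(N, d) = 1*d + 36 = d + 36 = 36 + d)
v(H, Q) = 108 (v(H, Q) = 3*(36 + 0) = 3*36 = 108)
-983/v(66, 12) + (-737 - 1*454)/(-1283) = -983/108 + (-737 - 1*454)/(-1283) = -983*1/108 + (-737 - 454)*(-1/1283) = -983/108 - 1191*(-1/1283) = -983/108 + 1191/1283 = -1132561/138564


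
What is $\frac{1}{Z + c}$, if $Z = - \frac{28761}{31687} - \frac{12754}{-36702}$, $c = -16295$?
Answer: $- \frac{581488137}{9475674917527} \approx -6.1366 \cdot 10^{-5}$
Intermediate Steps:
$Z = - \frac{325725112}{581488137}$ ($Z = \left(-28761\right) \frac{1}{31687} - - \frac{6377}{18351} = - \frac{28761}{31687} + \frac{6377}{18351} = - \frac{325725112}{581488137} \approx -0.56016$)
$\frac{1}{Z + c} = \frac{1}{- \frac{325725112}{581488137} - 16295} = \frac{1}{- \frac{9475674917527}{581488137}} = - \frac{581488137}{9475674917527}$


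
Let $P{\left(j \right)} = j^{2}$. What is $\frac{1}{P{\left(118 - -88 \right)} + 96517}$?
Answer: $\frac{1}{138953} \approx 7.1967 \cdot 10^{-6}$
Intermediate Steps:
$\frac{1}{P{\left(118 - -88 \right)} + 96517} = \frac{1}{\left(118 - -88\right)^{2} + 96517} = \frac{1}{\left(118 + 88\right)^{2} + 96517} = \frac{1}{206^{2} + 96517} = \frac{1}{42436 + 96517} = \frac{1}{138953}$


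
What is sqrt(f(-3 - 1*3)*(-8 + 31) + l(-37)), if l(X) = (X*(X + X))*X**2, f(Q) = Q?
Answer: 2*sqrt(937046) ≈ 1936.0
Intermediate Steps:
l(X) = 2*X**4 (l(X) = (X*(2*X))*X**2 = (2*X**2)*X**2 = 2*X**4)
sqrt(f(-3 - 1*3)*(-8 + 31) + l(-37)) = sqrt((-3 - 1*3)*(-8 + 31) + 2*(-37)**4) = sqrt((-3 - 3)*23 + 2*1874161) = sqrt(-6*23 + 3748322) = sqrt(-138 + 3748322) = sqrt(3748184) = 2*sqrt(937046)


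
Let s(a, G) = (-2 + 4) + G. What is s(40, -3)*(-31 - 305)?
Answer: 336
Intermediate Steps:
s(a, G) = 2 + G
s(40, -3)*(-31 - 305) = (2 - 3)*(-31 - 305) = -1*(-336) = 336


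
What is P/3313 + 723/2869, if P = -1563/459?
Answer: 364985998/1454264541 ≈ 0.25098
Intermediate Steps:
P = -521/153 (P = -1563*1/459 = -521/153 ≈ -3.4052)
P/3313 + 723/2869 = -521/153/3313 + 723/2869 = -521/153*1/3313 + 723*(1/2869) = -521/506889 + 723/2869 = 364985998/1454264541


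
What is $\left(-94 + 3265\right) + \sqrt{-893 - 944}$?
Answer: $3171 + i \sqrt{1837} \approx 3171.0 + 42.86 i$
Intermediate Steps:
$\left(-94 + 3265\right) + \sqrt{-893 - 944} = 3171 + \sqrt{-1837} = 3171 + i \sqrt{1837}$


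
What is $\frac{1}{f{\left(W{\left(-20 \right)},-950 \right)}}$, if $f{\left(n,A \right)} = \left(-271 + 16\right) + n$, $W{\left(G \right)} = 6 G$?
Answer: $- \frac{1}{375} \approx -0.0026667$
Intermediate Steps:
$f{\left(n,A \right)} = -255 + n$
$\frac{1}{f{\left(W{\left(-20 \right)},-950 \right)}} = \frac{1}{-255 + 6 \left(-20\right)} = \frac{1}{-255 - 120} = \frac{1}{-375} = - \frac{1}{375}$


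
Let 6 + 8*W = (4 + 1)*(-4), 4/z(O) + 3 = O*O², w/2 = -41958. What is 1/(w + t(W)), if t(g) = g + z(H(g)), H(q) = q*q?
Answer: -19258084/1616123900181 ≈ -1.1916e-5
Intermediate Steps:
H(q) = q²
w = -83916 (w = 2*(-41958) = -83916)
z(O) = 4/(-3 + O³) (z(O) = 4/(-3 + O*O²) = 4/(-3 + O³))
W = -13/4 (W = -¾ + ((4 + 1)*(-4))/8 = -¾ + (5*(-4))/8 = -¾ + (⅛)*(-20) = -¾ - 5/2 = -13/4 ≈ -3.2500)
t(g) = g + 4/(-3 + g⁶) (t(g) = g + 4/(-3 + (g²)³) = g + 4/(-3 + g⁶))
1/(w + t(W)) = 1/(-83916 + (4 - 13*(-3 + (-13/4)⁶)/4)/(-3 + (-13/4)⁶)) = 1/(-83916 + (4 - 13*(-3 + 4826809/4096)/4)/(-3 + 4826809/4096)) = 1/(-83916 + (4 - 13/4*4814521/4096)/(4814521/4096)) = 1/(-83916 + 4096*(4 - 62588773/16384)/4814521) = 1/(-83916 + (4096/4814521)*(-62523237/16384)) = 1/(-83916 - 62523237/19258084) = 1/(-1616123900181/19258084) = -19258084/1616123900181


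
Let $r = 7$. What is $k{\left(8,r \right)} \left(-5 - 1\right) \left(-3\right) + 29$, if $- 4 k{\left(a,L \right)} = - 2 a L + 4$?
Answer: $515$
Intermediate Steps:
$k{\left(a,L \right)} = -1 + \frac{L a}{2}$ ($k{\left(a,L \right)} = - \frac{- 2 a L + 4}{4} = - \frac{- 2 L a + 4}{4} = - \frac{4 - 2 L a}{4} = -1 + \frac{L a}{2}$)
$k{\left(8,r \right)} \left(-5 - 1\right) \left(-3\right) + 29 = \left(-1 + \frac{1}{2} \cdot 7 \cdot 8\right) \left(-5 - 1\right) \left(-3\right) + 29 = \left(-1 + 28\right) \left(\left(-6\right) \left(-3\right)\right) + 29 = 27 \cdot 18 + 29 = 486 + 29 = 515$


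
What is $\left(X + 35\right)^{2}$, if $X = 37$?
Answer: $5184$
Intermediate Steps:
$\left(X + 35\right)^{2} = \left(37 + 35\right)^{2} = 72^{2} = 5184$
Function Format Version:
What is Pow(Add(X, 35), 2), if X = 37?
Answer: 5184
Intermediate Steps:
Pow(Add(X, 35), 2) = Pow(Add(37, 35), 2) = Pow(72, 2) = 5184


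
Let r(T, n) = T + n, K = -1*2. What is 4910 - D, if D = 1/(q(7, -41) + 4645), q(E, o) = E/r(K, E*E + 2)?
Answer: 159653553/32516 ≈ 4910.0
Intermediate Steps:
K = -2
q(E, o) = 1/E (q(E, o) = E/(-2 + (E*E + 2)) = E/(-2 + (E² + 2)) = E/(-2 + (2 + E²)) = E/(E²) = E/E² = 1/E)
D = 7/32516 (D = 1/(1/7 + 4645) = 1/(⅐ + 4645) = 1/(32516/7) = 7/32516 ≈ 0.00021528)
4910 - D = 4910 - 1*7/32516 = 4910 - 7/32516 = 159653553/32516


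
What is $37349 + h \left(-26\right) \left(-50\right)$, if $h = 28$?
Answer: $73749$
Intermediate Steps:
$37349 + h \left(-26\right) \left(-50\right) = 37349 + 28 \left(-26\right) \left(-50\right) = 37349 - -36400 = 37349 + 36400 = 73749$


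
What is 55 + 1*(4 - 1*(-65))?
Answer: 124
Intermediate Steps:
55 + 1*(4 - 1*(-65)) = 55 + 1*(4 + 65) = 55 + 1*69 = 55 + 69 = 124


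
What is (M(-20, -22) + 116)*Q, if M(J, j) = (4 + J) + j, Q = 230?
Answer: 17940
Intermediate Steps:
M(J, j) = 4 + J + j
(M(-20, -22) + 116)*Q = ((4 - 20 - 22) + 116)*230 = (-38 + 116)*230 = 78*230 = 17940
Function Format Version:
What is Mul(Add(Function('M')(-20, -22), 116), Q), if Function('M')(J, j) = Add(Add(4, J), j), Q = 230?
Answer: 17940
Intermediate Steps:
Function('M')(J, j) = Add(4, J, j)
Mul(Add(Function('M')(-20, -22), 116), Q) = Mul(Add(Add(4, -20, -22), 116), 230) = Mul(Add(-38, 116), 230) = Mul(78, 230) = 17940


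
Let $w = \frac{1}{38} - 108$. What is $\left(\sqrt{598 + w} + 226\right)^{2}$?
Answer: $\frac{1959509}{38} + \frac{678 \sqrt{78622}}{19} \approx 61572.0$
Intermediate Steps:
$w = - \frac{4103}{38}$ ($w = \frac{1}{38} - 108 = - \frac{4103}{38} \approx -107.97$)
$\left(\sqrt{598 + w} + 226\right)^{2} = \left(\sqrt{598 - \frac{4103}{38}} + 226\right)^{2} = \left(\sqrt{\frac{18621}{38}} + 226\right)^{2} = \left(\frac{3 \sqrt{78622}}{38} + 226\right)^{2} = \left(226 + \frac{3 \sqrt{78622}}{38}\right)^{2}$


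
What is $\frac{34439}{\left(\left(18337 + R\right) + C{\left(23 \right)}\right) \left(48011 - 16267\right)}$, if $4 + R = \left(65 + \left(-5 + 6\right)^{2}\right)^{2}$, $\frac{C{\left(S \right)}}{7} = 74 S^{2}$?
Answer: $\frac{34439}{9418793984} \approx 3.6564 \cdot 10^{-6}$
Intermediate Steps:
$C{\left(S \right)} = 518 S^{2}$ ($C{\left(S \right)} = 7 \cdot 74 S^{2} = 518 S^{2}$)
$R = 4352$ ($R = -4 + \left(65 + \left(-5 + 6\right)^{2}\right)^{2} = -4 + \left(65 + 1^{2}\right)^{2} = -4 + \left(65 + 1\right)^{2} = -4 + 66^{2} = -4 + 4356 = 4352$)
$\frac{34439}{\left(\left(18337 + R\right) + C{\left(23 \right)}\right) \left(48011 - 16267\right)} = \frac{34439}{\left(\left(18337 + 4352\right) + 518 \cdot 23^{2}\right) \left(48011 - 16267\right)} = \frac{34439}{\left(22689 + 518 \cdot 529\right) 31744} = \frac{34439}{\left(22689 + 274022\right) 31744} = \frac{34439}{296711 \cdot 31744} = \frac{34439}{9418793984}$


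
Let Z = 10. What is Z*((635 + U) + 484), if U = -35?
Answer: 10840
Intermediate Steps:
Z*((635 + U) + 484) = 10*((635 - 35) + 484) = 10*(600 + 484) = 10*1084 = 10840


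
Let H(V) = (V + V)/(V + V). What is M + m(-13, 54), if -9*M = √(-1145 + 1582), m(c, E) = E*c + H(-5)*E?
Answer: -648 - √437/9 ≈ -650.32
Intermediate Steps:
H(V) = 1 (H(V) = (2*V)/((2*V)) = (2*V)*(1/(2*V)) = 1)
m(c, E) = E + E*c (m(c, E) = E*c + 1*E = E*c + E = E + E*c)
M = -√437/9 (M = -√(-1145 + 1582)/9 = -√437/9 ≈ -2.3227)
M + m(-13, 54) = -√437/9 + 54*(1 - 13) = -√437/9 + 54*(-12) = -√437/9 - 648 = -648 - √437/9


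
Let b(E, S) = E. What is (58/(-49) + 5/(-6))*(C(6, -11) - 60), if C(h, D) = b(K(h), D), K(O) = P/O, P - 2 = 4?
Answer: 34987/294 ≈ 119.00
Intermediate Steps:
P = 6 (P = 2 + 4 = 6)
K(O) = 6/O
C(h, D) = 6/h
(58/(-49) + 5/(-6))*(C(6, -11) - 60) = (58/(-49) + 5/(-6))*(6/6 - 60) = (58*(-1/49) + 5*(-⅙))*(6*(⅙) - 60) = (-58/49 - ⅚)*(1 - 60) = -593/294*(-59) = 34987/294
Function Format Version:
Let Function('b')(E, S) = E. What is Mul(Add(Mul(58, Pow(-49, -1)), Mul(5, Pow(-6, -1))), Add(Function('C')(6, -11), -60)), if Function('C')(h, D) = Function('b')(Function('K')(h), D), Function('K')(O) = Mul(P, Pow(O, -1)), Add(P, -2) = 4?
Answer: Rational(34987, 294) ≈ 119.00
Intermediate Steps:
P = 6 (P = Add(2, 4) = 6)
Function('K')(O) = Mul(6, Pow(O, -1))
Function('C')(h, D) = Mul(6, Pow(h, -1))
Mul(Add(Mul(58, Pow(-49, -1)), Mul(5, Pow(-6, -1))), Add(Function('C')(6, -11), -60)) = Mul(Add(Mul(58, Pow(-49, -1)), Mul(5, Pow(-6, -1))), Add(Mul(6, Pow(6, -1)), -60)) = Mul(Add(Mul(58, Rational(-1, 49)), Mul(5, Rational(-1, 6))), Add(Mul(6, Rational(1, 6)), -60)) = Mul(Add(Rational(-58, 49), Rational(-5, 6)), Add(1, -60)) = Mul(Rational(-593, 294), -59) = Rational(34987, 294)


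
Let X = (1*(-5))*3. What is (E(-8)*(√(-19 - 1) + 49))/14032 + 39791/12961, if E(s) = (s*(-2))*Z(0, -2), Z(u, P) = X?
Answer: 25370372/11366797 - 30*I*√5/877 ≈ 2.232 - 0.07649*I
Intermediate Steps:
X = -15 (X = -5*3 = -15)
Z(u, P) = -15
E(s) = 30*s (E(s) = (s*(-2))*(-15) = -2*s*(-15) = 30*s)
(E(-8)*(√(-19 - 1) + 49))/14032 + 39791/12961 = ((30*(-8))*(√(-19 - 1) + 49))/14032 + 39791/12961 = -240*(√(-20) + 49)*(1/14032) + 39791*(1/12961) = -240*(2*I*√5 + 49)*(1/14032) + 39791/12961 = -240*(49 + 2*I*√5)*(1/14032) + 39791/12961 = (-11760 - 480*I*√5)*(1/14032) + 39791/12961 = (-735/877 - 30*I*√5/877) + 39791/12961 = 25370372/11366797 - 30*I*√5/877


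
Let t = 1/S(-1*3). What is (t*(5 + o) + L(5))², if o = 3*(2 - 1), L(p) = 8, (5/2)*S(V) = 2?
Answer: 324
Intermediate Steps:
S(V) = ⅘ (S(V) = (⅖)*2 = ⅘)
o = 3 (o = 3*1 = 3)
t = 5/4 (t = 1/(⅘) = 5/4 ≈ 1.2500)
(t*(5 + o) + L(5))² = (5*(5 + 3)/4 + 8)² = ((5/4)*8 + 8)² = (10 + 8)² = 18² = 324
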